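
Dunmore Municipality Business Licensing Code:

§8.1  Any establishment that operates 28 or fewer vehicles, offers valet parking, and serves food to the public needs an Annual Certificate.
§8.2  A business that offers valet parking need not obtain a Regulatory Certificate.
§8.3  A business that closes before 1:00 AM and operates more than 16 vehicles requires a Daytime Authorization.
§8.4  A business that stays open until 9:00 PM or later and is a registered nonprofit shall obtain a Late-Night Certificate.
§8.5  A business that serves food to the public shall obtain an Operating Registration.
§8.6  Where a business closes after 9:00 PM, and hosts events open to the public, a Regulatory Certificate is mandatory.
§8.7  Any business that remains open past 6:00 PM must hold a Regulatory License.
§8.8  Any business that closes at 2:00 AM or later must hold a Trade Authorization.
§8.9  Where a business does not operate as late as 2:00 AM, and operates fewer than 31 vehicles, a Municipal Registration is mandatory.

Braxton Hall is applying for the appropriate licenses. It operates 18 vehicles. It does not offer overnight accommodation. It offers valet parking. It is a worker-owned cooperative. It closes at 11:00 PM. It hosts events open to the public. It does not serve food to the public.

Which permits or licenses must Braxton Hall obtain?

Daytime Authorization, Municipal Registration, Regulatory License

§8.1 vehicles 18 ≤ 28; offers valet parking; does not serve food to the public → Annual Certificate not required.
§8.2 offers valet parking → exempt from Regulatory Certificate.
§8.3 closes 11:00 PM, at/before 1:00 AM; vehicles 18 > 16 → Daytime Authorization required.
§8.4 closes 11:00 PM, after 9:00 PM; is a worker-owned cooperative (not: is a registered nonprofit) → Late-Night Certificate not required.
§8.5 does not serve food to the public → Operating Registration not required.
§8.6 closes 11:00 PM, after 9:00 PM; hosts events open to the public → Regulatory Certificate required.
§8.7 closes 11:00 PM, after 6:00 PM → Regulatory License required.
§8.8 closes 11:00 PM, at/before 2:00 AM → Trade Authorization not required.
§8.9 closes 11:00 PM, at/before 2:00 AM; vehicles 18 < 31 → Municipal Registration required.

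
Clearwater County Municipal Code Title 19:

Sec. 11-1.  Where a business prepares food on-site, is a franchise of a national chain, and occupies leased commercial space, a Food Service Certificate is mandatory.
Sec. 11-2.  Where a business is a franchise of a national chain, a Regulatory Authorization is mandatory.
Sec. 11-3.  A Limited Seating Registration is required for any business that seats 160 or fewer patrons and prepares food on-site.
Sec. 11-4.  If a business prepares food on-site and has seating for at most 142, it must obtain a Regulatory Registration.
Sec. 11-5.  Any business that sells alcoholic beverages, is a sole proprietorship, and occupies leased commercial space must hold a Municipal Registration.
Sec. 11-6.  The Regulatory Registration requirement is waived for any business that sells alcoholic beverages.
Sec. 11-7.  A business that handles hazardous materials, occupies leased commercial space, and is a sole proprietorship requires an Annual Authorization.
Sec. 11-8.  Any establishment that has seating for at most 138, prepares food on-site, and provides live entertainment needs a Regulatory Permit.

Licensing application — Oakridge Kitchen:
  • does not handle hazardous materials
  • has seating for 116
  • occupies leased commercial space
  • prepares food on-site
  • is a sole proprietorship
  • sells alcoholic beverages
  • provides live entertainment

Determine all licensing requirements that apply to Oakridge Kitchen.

Sec. 11-1. prepares food on-site; is a sole proprietorship (not: is a franchise of a national chain); occupies leased commercial space → Food Service Certificate not required.
Sec. 11-2. is a sole proprietorship (not: is a franchise of a national chain) → Regulatory Authorization not required.
Sec. 11-3. seating 116 ≤ 160; prepares food on-site → Limited Seating Registration required.
Sec. 11-4. prepares food on-site; seating 116 ≤ 142 → Regulatory Registration required.
Sec. 11-5. sells alcoholic beverages; is a sole proprietorship; occupies leased commercial space → Municipal Registration required.
Sec. 11-6. sells alcoholic beverages → exempt from Regulatory Registration.
Sec. 11-7. does not handle hazardous materials; occupies leased commercial space; is a sole proprietorship → Annual Authorization not required.
Sec. 11-8. seating 116 ≤ 138; prepares food on-site; provides live entertainment → Regulatory Permit required.

Limited Seating Registration, Municipal Registration, Regulatory Permit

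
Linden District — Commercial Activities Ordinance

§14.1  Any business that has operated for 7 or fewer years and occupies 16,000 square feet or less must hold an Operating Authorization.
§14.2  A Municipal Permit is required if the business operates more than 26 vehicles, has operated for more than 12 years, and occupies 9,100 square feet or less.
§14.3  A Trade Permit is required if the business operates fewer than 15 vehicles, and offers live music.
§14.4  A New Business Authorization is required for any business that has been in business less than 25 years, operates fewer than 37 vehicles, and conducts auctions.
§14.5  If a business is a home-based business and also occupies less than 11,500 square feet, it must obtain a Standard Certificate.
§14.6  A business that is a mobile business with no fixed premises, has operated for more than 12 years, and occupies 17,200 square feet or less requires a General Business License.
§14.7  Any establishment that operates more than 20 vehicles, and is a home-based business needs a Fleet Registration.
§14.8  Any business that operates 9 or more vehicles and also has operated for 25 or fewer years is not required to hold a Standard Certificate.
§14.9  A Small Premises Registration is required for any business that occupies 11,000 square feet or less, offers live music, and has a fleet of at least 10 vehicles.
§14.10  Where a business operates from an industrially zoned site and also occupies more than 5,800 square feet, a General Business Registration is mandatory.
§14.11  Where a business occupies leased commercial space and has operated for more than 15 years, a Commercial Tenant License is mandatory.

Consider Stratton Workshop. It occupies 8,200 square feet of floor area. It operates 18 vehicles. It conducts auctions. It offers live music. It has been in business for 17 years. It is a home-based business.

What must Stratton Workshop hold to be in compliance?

New Business Authorization, Small Premises Registration

§14.1 years in business 17 > 7; floor area 8,200 square feet ≤ 16,000 square feet → Operating Authorization not required.
§14.2 vehicles 18 ≤ 26; years in business 17 > 12; floor area 8,200 square feet ≤ 9,100 square feet → Municipal Permit not required.
§14.3 vehicles 18 ≥ 15; offers live music → Trade Permit not required.
§14.4 years in business 17 < 25; vehicles 18 < 37; conducts auctions → New Business Authorization required.
§14.5 is a home-based business; floor area 8,200 square feet < 11,500 square feet → Standard Certificate required.
§14.6 is a home-based business (not: is a mobile business with no fixed premises); years in business 17 > 12; floor area 8,200 square feet ≤ 17,200 square feet → General Business License not required.
§14.7 vehicles 18 ≤ 20; is a home-based business → Fleet Registration not required.
§14.8 vehicles 18 ≥ 9; years in business 17 ≤ 25 → exempt from Standard Certificate.
§14.9 floor area 8,200 square feet ≤ 11,000 square feet; offers live music; vehicles 18 ≥ 10 → Small Premises Registration required.
§14.10 is a home-based business (not: operates from an industrially zoned site); floor area 8,200 square feet > 5,800 square feet → General Business Registration not required.
§14.11 is a home-based business (not: occupies leased commercial space); years in business 17 > 15 → Commercial Tenant License not required.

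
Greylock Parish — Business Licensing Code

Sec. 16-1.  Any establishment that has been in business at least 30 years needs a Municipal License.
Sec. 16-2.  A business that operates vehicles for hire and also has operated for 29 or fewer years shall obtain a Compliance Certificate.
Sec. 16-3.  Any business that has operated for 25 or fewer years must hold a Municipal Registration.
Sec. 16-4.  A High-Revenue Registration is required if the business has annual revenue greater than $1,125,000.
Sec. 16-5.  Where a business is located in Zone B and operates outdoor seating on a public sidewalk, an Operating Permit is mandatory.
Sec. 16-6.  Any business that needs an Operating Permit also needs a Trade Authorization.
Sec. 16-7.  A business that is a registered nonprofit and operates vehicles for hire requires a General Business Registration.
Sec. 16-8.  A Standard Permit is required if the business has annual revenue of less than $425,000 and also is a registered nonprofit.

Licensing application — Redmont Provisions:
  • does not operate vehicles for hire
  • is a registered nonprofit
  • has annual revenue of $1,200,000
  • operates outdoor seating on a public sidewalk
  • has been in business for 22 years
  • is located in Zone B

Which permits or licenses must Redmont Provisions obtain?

Sec. 16-1. years in business 22 < 30 → Municipal License not required.
Sec. 16-2. does not operate vehicles for hire; years in business 22 ≤ 29 → Compliance Certificate not required.
Sec. 16-3. years in business 22 ≤ 25 → Municipal Registration required.
Sec. 16-4. revenue $1,200,000 > $1,125,000 → High-Revenue Registration required.
Sec. 16-5. is located in Zone B; operates outdoor seating on a public sidewalk → Operating Permit required.
Sec. 16-6. Operating Permit is required → Trade Authorization also required.
Sec. 16-7. is a registered nonprofit; does not operate vehicles for hire → General Business Registration not required.
Sec. 16-8. revenue $1,200,000 ≥ $425,000; is a registered nonprofit → Standard Permit not required.

High-Revenue Registration, Municipal Registration, Operating Permit, Trade Authorization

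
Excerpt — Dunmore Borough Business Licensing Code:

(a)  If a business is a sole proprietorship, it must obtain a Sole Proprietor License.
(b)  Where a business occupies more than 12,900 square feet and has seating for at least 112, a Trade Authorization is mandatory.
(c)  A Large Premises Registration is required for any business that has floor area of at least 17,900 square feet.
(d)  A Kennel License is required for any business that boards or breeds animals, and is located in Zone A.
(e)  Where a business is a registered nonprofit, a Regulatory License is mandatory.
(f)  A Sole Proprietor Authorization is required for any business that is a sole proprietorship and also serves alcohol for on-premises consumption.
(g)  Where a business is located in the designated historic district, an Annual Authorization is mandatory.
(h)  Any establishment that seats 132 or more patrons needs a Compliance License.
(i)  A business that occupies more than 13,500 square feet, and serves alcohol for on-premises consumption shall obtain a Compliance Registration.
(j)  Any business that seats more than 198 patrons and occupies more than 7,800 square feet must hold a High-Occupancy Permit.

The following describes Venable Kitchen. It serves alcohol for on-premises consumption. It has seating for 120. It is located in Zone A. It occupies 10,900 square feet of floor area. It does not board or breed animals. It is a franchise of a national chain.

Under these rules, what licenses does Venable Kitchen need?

None

(a) is a franchise of a national chain (not: is a sole proprietorship) → Sole Proprietor License not required.
(b) floor area 10,900 square feet ≤ 12,900 square feet; seating 120 ≥ 112 → Trade Authorization not required.
(c) floor area 10,900 square feet < 17,900 square feet → Large Premises Registration not required.
(d) does not board or breed animals; is located in Zone A → Kennel License not required.
(e) is a franchise of a national chain (not: is a registered nonprofit) → Regulatory License not required.
(f) is a franchise of a national chain (not: is a sole proprietorship); serves alcohol for on-premises consumption → Sole Proprietor Authorization not required.
(g) is located in Zone A (not: is located in the designated historic district) → Annual Authorization not required.
(h) seating 120 < 132 → Compliance License not required.
(i) floor area 10,900 square feet ≤ 13,500 square feet; serves alcohol for on-premises consumption → Compliance Registration not required.
(j) seating 120 ≤ 198; floor area 10,900 square feet > 7,800 square feet → High-Occupancy Permit not required.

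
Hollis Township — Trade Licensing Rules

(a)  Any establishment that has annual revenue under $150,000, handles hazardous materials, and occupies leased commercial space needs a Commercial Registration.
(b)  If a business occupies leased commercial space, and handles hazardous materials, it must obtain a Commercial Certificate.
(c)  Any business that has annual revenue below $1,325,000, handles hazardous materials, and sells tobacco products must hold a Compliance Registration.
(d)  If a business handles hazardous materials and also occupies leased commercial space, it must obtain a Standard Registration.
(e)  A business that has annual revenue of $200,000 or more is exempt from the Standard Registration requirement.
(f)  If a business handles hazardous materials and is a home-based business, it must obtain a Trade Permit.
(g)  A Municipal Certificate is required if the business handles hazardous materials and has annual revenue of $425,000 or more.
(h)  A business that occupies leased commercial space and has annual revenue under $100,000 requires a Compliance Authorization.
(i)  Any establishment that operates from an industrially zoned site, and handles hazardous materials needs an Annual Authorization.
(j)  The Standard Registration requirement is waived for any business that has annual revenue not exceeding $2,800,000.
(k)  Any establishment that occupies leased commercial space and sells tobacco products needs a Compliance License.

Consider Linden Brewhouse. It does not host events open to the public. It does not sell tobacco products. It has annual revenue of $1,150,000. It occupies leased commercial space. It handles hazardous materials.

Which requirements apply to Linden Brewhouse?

Commercial Certificate, Municipal Certificate

(a) revenue $1,150,000 ≥ $150,000; handles hazardous materials; occupies leased commercial space → Commercial Registration not required.
(b) occupies leased commercial space; handles hazardous materials → Commercial Certificate required.
(c) revenue $1,150,000 < $1,325,000; handles hazardous materials; does not sell tobacco products → Compliance Registration not required.
(d) handles hazardous materials; occupies leased commercial space → Standard Registration required.
(e) revenue $1,150,000 ≥ $200,000 → exempt from Standard Registration.
(f) handles hazardous materials; occupies leased commercial space (not: is a home-based business) → Trade Permit not required.
(g) handles hazardous materials; revenue $1,150,000 ≥ $425,000 → Municipal Certificate required.
(h) occupies leased commercial space; revenue $1,150,000 ≥ $100,000 → Compliance Authorization not required.
(i) occupies leased commercial space (not: operates from an industrially zoned site); handles hazardous materials → Annual Authorization not required.
(j) revenue $1,150,000 ≤ $2,800,000 → exempt from Standard Registration.
(k) occupies leased commercial space; does not sell tobacco products → Compliance License not required.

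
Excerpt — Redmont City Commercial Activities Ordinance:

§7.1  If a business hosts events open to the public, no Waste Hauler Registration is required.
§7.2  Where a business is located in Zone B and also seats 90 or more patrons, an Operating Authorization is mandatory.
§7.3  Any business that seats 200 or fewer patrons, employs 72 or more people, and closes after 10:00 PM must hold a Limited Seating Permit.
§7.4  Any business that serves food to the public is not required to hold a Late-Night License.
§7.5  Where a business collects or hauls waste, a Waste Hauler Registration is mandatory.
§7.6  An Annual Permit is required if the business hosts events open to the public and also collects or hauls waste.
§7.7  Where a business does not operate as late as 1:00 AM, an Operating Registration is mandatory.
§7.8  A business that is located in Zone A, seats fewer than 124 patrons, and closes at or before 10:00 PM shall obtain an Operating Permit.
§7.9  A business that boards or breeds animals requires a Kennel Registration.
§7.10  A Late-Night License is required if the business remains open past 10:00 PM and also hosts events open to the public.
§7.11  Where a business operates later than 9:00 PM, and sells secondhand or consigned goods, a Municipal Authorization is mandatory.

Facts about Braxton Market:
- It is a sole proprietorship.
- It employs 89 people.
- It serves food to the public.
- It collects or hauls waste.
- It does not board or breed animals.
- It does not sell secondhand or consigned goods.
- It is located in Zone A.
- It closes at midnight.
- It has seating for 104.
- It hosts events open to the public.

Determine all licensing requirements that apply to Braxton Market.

§7.1 hosts events open to the public → exempt from Waste Hauler Registration.
§7.2 is located in Zone A (not: is located in Zone B); seating 104 ≥ 90 → Operating Authorization not required.
§7.3 seating 104 ≤ 200; employees 89 ≥ 72; closes midnight, after 10:00 PM → Limited Seating Permit required.
§7.4 serves food to the public → exempt from Late-Night License.
§7.5 collects or hauls waste → Waste Hauler Registration required.
§7.6 hosts events open to the public; collects or hauls waste → Annual Permit required.
§7.7 closes midnight, at/before 1:00 AM → Operating Registration required.
§7.8 is located in Zone A; seating 104 < 124; closes midnight, after 10:00 PM → Operating Permit not required.
§7.9 does not board or breed animals → Kennel Registration not required.
§7.10 closes midnight, after 10:00 PM; hosts events open to the public → Late-Night License required.
§7.11 closes midnight, after 9:00 PM; does not sell secondhand or consigned goods → Municipal Authorization not required.

Annual Permit, Limited Seating Permit, Operating Registration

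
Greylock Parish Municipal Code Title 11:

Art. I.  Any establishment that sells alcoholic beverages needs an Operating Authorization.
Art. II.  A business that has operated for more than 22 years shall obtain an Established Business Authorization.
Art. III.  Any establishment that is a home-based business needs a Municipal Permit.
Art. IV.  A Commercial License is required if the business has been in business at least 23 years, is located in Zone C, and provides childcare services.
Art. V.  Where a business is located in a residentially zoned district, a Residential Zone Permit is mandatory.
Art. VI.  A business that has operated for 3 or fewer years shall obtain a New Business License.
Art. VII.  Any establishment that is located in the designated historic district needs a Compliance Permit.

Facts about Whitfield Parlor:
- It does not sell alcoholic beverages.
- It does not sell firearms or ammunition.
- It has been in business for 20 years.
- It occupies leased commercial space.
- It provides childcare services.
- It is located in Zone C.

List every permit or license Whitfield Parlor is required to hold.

Art. I. does not sell alcoholic beverages → Operating Authorization not required.
Art. II. years in business 20 ≤ 22 → Established Business Authorization not required.
Art. III. occupies leased commercial space (not: is a home-based business) → Municipal Permit not required.
Art. IV. years in business 20 < 23; is located in Zone C; provides childcare services → Commercial License not required.
Art. V. is located in Zone C (not: is located in a residentially zoned district) → Residential Zone Permit not required.
Art. VI. years in business 20 > 3 → New Business License not required.
Art. VII. is located in Zone C (not: is located in the designated historic district) → Compliance Permit not required.

None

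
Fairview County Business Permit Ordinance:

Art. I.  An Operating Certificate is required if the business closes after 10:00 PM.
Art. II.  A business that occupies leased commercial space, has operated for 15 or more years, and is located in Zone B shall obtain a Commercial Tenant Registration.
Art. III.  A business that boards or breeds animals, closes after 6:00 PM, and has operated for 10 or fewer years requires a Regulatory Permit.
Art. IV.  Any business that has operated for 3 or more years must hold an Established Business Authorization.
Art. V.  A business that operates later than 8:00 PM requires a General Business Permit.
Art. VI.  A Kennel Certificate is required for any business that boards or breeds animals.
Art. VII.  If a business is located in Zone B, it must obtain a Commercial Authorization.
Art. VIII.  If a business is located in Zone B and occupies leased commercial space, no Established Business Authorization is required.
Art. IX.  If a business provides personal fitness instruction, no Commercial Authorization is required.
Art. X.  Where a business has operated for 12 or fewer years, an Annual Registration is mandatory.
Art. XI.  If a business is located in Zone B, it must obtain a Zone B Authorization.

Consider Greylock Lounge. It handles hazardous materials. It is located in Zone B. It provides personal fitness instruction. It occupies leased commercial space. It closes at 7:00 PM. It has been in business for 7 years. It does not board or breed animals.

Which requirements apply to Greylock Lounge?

Annual Registration, Zone B Authorization

Art. I. closes 7:00 PM, at/before 10:00 PM → Operating Certificate not required.
Art. II. occupies leased commercial space; years in business 7 < 15; is located in Zone B → Commercial Tenant Registration not required.
Art. III. does not board or breed animals; closes 7:00 PM, after 6:00 PM; years in business 7 ≤ 10 → Regulatory Permit not required.
Art. IV. years in business 7 ≥ 3 → Established Business Authorization required.
Art. V. closes 7:00 PM, at/before 8:00 PM → General Business Permit not required.
Art. VI. does not board or breed animals → Kennel Certificate not required.
Art. VII. is located in Zone B → Commercial Authorization required.
Art. VIII. is located in Zone B; occupies leased commercial space → exempt from Established Business Authorization.
Art. IX. provides personal fitness instruction → exempt from Commercial Authorization.
Art. X. years in business 7 ≤ 12 → Annual Registration required.
Art. XI. is located in Zone B → Zone B Authorization required.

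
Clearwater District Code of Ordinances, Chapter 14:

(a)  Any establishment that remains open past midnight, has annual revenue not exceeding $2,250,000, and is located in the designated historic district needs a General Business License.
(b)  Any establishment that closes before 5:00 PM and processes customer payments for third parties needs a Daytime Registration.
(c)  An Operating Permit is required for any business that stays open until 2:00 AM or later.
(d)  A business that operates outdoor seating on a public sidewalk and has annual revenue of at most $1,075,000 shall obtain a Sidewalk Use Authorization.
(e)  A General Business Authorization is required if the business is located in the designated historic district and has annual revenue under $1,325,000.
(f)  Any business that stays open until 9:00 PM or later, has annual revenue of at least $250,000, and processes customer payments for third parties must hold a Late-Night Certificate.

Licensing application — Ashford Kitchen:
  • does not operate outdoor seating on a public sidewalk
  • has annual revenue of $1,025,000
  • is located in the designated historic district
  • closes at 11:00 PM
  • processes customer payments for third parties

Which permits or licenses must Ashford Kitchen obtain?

General Business Authorization, Late-Night Certificate

(a) closes 11:00 PM, at/before midnight; revenue $1,025,000 ≤ $2,250,000; is located in the designated historic district → General Business License not required.
(b) closes 11:00 PM, after 5:00 PM; processes customer payments for third parties → Daytime Registration not required.
(c) closes 11:00 PM, at/before 2:00 AM → Operating Permit not required.
(d) does not operate outdoor seating on a public sidewalk; revenue $1,025,000 ≤ $1,075,000 → Sidewalk Use Authorization not required.
(e) is located in the designated historic district; revenue $1,025,000 < $1,325,000 → General Business Authorization required.
(f) closes 11:00 PM, after 9:00 PM; revenue $1,025,000 ≥ $250,000; processes customer payments for third parties → Late-Night Certificate required.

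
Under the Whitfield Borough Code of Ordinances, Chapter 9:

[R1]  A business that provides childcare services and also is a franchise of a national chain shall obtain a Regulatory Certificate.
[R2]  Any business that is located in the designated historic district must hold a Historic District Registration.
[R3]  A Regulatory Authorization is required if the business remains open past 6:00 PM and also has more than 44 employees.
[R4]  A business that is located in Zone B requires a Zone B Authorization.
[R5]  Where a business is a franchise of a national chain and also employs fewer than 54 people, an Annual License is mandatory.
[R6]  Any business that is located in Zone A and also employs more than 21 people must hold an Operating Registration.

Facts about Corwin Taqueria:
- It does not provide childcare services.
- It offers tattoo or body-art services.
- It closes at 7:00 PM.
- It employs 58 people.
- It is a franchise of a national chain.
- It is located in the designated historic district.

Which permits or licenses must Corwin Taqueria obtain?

[R1] does not provide childcare services; is a franchise of a national chain → Regulatory Certificate not required.
[R2] is located in the designated historic district → Historic District Registration required.
[R3] closes 7:00 PM, after 6:00 PM; employees 58 > 44 → Regulatory Authorization required.
[R4] is located in the designated historic district (not: is located in Zone B) → Zone B Authorization not required.
[R5] is a franchise of a national chain; employees 58 ≥ 54 → Annual License not required.
[R6] is located in the designated historic district (not: is located in Zone A); employees 58 > 21 → Operating Registration not required.

Historic District Registration, Regulatory Authorization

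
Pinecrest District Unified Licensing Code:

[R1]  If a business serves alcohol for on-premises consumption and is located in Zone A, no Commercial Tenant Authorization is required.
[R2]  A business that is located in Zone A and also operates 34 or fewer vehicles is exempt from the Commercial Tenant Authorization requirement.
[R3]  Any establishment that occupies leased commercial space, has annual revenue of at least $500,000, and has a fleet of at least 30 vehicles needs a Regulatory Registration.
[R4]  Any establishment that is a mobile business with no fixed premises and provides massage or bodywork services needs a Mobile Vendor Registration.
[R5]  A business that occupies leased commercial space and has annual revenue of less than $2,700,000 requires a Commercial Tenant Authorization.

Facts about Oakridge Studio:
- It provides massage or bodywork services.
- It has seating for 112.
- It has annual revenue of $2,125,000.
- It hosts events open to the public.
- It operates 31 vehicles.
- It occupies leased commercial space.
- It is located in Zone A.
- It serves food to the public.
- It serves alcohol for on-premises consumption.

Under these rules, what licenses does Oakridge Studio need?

Regulatory Registration

[R1] serves alcohol for on-premises consumption; is located in Zone A → exempt from Commercial Tenant Authorization.
[R2] is located in Zone A; vehicles 31 ≤ 34 → exempt from Commercial Tenant Authorization.
[R3] occupies leased commercial space; revenue $2,125,000 ≥ $500,000; vehicles 31 ≥ 30 → Regulatory Registration required.
[R4] occupies leased commercial space (not: is a mobile business with no fixed premises); provides massage or bodywork services → Mobile Vendor Registration not required.
[R5] occupies leased commercial space; revenue $2,125,000 < $2,700,000 → Commercial Tenant Authorization required.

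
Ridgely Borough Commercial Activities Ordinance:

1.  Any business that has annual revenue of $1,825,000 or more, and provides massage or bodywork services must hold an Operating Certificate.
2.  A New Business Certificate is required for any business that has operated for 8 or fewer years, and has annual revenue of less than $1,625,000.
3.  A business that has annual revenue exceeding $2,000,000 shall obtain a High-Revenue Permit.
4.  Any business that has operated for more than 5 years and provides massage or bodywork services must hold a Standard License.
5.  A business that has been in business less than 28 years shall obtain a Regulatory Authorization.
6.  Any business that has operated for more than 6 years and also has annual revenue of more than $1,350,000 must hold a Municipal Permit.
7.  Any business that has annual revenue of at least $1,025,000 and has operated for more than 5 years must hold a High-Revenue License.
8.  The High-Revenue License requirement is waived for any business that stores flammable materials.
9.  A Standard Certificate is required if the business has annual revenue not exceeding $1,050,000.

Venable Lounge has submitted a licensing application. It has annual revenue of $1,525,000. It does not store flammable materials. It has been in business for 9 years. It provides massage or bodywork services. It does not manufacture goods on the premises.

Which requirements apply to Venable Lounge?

High-Revenue License, Municipal Permit, Regulatory Authorization, Standard License

1. revenue $1,525,000 < $1,825,000; provides massage or bodywork services → Operating Certificate not required.
2. years in business 9 > 8; revenue $1,525,000 < $1,625,000 → New Business Certificate not required.
3. revenue $1,525,000 ≤ $2,000,000 → High-Revenue Permit not required.
4. years in business 9 > 5; provides massage or bodywork services → Standard License required.
5. years in business 9 < 28 → Regulatory Authorization required.
6. years in business 9 > 6; revenue $1,525,000 > $1,350,000 → Municipal Permit required.
7. revenue $1,525,000 ≥ $1,025,000; years in business 9 > 5 → High-Revenue License required.
8. does not store flammable materials → High-Revenue License exemption does not apply.
9. revenue $1,525,000 > $1,050,000 → Standard Certificate not required.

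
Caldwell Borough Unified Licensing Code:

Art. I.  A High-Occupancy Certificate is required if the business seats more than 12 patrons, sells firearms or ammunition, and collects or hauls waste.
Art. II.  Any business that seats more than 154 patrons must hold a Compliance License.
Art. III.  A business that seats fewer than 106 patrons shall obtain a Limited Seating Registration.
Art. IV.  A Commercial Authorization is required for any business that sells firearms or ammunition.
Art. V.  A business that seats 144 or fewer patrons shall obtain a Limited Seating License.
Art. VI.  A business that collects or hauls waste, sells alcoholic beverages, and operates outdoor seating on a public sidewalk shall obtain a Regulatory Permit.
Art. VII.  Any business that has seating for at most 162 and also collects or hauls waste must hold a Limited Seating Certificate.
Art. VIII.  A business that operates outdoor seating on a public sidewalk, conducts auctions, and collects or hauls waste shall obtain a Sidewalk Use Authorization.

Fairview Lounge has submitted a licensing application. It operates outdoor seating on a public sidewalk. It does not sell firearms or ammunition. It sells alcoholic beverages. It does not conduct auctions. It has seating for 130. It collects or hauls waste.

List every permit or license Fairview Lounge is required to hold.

Limited Seating Certificate, Limited Seating License, Regulatory Permit

Art. I. seating 130 > 12; does not sell firearms or ammunition; collects or hauls waste → High-Occupancy Certificate not required.
Art. II. seating 130 ≤ 154 → Compliance License not required.
Art. III. seating 130 ≥ 106 → Limited Seating Registration not required.
Art. IV. does not sell firearms or ammunition → Commercial Authorization not required.
Art. V. seating 130 ≤ 144 → Limited Seating License required.
Art. VI. collects or hauls waste; sells alcoholic beverages; operates outdoor seating on a public sidewalk → Regulatory Permit required.
Art. VII. seating 130 ≤ 162; collects or hauls waste → Limited Seating Certificate required.
Art. VIII. operates outdoor seating on a public sidewalk; does not conduct auctions; collects or hauls waste → Sidewalk Use Authorization not required.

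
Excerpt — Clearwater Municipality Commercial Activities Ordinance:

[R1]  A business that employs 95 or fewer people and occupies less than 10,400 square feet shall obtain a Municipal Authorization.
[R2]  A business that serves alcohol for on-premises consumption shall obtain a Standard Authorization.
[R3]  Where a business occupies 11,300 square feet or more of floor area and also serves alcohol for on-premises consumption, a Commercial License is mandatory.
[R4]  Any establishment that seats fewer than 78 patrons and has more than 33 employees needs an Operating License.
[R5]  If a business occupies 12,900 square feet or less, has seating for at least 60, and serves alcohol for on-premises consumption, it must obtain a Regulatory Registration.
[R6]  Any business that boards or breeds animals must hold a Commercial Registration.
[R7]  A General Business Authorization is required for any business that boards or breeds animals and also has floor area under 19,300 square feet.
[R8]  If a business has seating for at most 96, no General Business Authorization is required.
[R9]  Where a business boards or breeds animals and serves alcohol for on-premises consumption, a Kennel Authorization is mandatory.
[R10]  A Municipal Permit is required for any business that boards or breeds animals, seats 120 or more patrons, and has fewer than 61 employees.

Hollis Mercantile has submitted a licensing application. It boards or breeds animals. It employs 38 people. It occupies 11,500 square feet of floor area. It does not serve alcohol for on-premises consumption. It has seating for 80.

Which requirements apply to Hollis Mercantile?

Commercial Registration

[R1] employees 38 ≤ 95; floor area 11,500 square feet ≥ 10,400 square feet → Municipal Authorization not required.
[R2] does not serve alcohol for on-premises consumption → Standard Authorization not required.
[R3] floor area 11,500 square feet ≥ 11,300 square feet; does not serve alcohol for on-premises consumption → Commercial License not required.
[R4] seating 80 ≥ 78; employees 38 > 33 → Operating License not required.
[R5] floor area 11,500 square feet ≤ 12,900 square feet; seating 80 ≥ 60; does not serve alcohol for on-premises consumption → Regulatory Registration not required.
[R6] boards or breeds animals → Commercial Registration required.
[R7] boards or breeds animals; floor area 11,500 square feet < 19,300 square feet → General Business Authorization required.
[R8] seating 80 ≤ 96 → exempt from General Business Authorization.
[R9] boards or breeds animals; does not serve alcohol for on-premises consumption → Kennel Authorization not required.
[R10] boards or breeds animals; seating 80 < 120; employees 38 < 61 → Municipal Permit not required.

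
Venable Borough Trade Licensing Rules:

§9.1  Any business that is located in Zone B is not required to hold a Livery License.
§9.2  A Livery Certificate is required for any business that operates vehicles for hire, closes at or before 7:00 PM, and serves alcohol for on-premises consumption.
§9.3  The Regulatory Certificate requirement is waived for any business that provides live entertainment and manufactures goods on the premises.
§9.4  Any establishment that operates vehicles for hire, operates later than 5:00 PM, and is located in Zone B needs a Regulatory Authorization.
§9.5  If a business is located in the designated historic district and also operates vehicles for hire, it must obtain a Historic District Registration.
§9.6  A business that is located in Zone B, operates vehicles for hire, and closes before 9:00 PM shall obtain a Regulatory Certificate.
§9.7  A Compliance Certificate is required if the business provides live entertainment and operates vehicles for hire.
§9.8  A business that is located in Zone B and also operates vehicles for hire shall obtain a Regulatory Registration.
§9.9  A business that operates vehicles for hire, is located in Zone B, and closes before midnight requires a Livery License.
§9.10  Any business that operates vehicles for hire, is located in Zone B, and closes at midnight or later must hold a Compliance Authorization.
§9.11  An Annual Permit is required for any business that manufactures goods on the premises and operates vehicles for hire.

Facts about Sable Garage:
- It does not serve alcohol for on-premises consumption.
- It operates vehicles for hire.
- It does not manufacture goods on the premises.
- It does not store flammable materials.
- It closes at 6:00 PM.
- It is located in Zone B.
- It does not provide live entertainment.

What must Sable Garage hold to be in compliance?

Regulatory Authorization, Regulatory Certificate, Regulatory Registration

§9.1 is located in Zone B → exempt from Livery License.
§9.2 operates vehicles for hire; closes 6:00 PM, at/before 7:00 PM; does not serve alcohol for on-premises consumption → Livery Certificate not required.
§9.3 does not provide live entertainment; does not manufacture goods on the premises → Regulatory Certificate exemption does not apply.
§9.4 operates vehicles for hire; closes 6:00 PM, after 5:00 PM; is located in Zone B → Regulatory Authorization required.
§9.5 is located in Zone B (not: is located in the designated historic district); operates vehicles for hire → Historic District Registration not required.
§9.6 is located in Zone B; operates vehicles for hire; closes 6:00 PM, at/before 9:00 PM → Regulatory Certificate required.
§9.7 does not provide live entertainment; operates vehicles for hire → Compliance Certificate not required.
§9.8 is located in Zone B; operates vehicles for hire → Regulatory Registration required.
§9.9 operates vehicles for hire; is located in Zone B; closes 6:00 PM, at/before midnight → Livery License required.
§9.10 operates vehicles for hire; is located in Zone B; closes 6:00 PM, at/before midnight → Compliance Authorization not required.
§9.11 does not manufacture goods on the premises; operates vehicles for hire → Annual Permit not required.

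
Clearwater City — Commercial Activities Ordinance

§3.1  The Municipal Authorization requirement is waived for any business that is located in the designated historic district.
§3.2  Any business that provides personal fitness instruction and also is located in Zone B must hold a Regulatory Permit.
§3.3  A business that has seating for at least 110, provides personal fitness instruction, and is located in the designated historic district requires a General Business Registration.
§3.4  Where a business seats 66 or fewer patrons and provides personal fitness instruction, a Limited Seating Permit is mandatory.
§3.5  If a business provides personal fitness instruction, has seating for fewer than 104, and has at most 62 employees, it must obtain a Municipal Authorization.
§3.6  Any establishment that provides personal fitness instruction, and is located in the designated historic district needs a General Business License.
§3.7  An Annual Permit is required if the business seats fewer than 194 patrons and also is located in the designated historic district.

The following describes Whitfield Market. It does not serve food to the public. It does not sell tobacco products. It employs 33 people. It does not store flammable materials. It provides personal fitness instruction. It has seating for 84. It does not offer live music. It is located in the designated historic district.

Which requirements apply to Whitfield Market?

Annual Permit, General Business License

§3.1 is located in the designated historic district → exempt from Municipal Authorization.
§3.2 provides personal fitness instruction; is located in the designated historic district (not: is located in Zone B) → Regulatory Permit not required.
§3.3 seating 84 < 110; provides personal fitness instruction; is located in the designated historic district → General Business Registration not required.
§3.4 seating 84 > 66; provides personal fitness instruction → Limited Seating Permit not required.
§3.5 provides personal fitness instruction; seating 84 < 104; employees 33 ≤ 62 → Municipal Authorization required.
§3.6 provides personal fitness instruction; is located in the designated historic district → General Business License required.
§3.7 seating 84 < 194; is located in the designated historic district → Annual Permit required.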